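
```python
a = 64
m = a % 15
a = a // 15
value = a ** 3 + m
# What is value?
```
Trace:
  a=64
  a=64, m=4
  a=4, m=4
  a=4, m=4, value=68

Final answer: 68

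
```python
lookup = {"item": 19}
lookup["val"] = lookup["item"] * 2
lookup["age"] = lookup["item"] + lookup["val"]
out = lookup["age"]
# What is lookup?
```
Trace:
  lookup={'item': 19}
  lookup={'item': 19, 'val': 38}
  lookup={'item': 19, 'val': 38, 'age': 57}
  lookup={'item': 19, 'val': 38, 'age': 57}, out=57

Final answer: {'item': 19, 'val': 38, 'age': 57}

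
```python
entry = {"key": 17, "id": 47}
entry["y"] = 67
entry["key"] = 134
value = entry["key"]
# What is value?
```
Trace:
  entry={'key': 17, 'id': 47}
  entry={'key': 17, 'id': 47, 'y': 67}
  entry={'key': 134, 'id': 47, 'y': 67}
  entry={'key': 134, 'id': 47, 'y': 67}, value=134

Final answer: 134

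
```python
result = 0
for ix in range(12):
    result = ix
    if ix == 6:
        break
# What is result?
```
Trace:
  result=0
  result=0, ix=0
  result=1, ix=1
  result=2, ix=2
  result=3, ix=3
  result=4, ix=4
  result=5, ix=5
  result=6, ix=6

Final answer: 6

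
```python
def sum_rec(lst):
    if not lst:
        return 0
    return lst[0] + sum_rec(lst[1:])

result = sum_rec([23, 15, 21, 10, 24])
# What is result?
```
Call trace:
sum_rec(lst=[23, 15, 21, 10, 24])
  sum_rec(lst=[15, 21, 10, 24])
    sum_rec(lst=[21, 10, 24])
      sum_rec(lst=[10, 24])
        sum_rec(lst=[24])
          sum_rec(lst=[])
          -> return 0
        -> return 24
      -> return 34
    -> return 55
  -> return 70
-> return 93

Final answer: 93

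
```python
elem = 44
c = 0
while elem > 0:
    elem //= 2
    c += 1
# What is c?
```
Trace:
  elem=44
  elem=44, c=0
  elem=22, c=1
  elem=11, c=2
  elem=5, c=3
  elem=2, c=4
  elem=1, c=5
  elem=0, c=6

Final answer: 6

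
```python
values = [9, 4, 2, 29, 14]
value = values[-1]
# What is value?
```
Trace:
  values=[9, 4, 2, 29, 14]
  values=[9, 4, 2, 29, 14], value=14

Final answer: 14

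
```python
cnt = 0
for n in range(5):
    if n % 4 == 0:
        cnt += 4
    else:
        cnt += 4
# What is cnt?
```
Trace:
  cnt=0
  cnt=4, n=0
  cnt=8, n=1
  cnt=12, n=2
  cnt=16, n=3
  cnt=20, n=4

Final answer: 20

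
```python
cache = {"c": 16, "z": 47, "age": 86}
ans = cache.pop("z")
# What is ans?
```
Trace:
  cache={'c': 16, 'z': 47, 'age': 86}
  cache={'c': 16, 'age': 86}, ans=47

Final answer: 47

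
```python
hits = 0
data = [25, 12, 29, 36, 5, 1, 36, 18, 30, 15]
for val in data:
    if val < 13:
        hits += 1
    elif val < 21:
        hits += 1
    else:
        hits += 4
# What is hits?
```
Trace:
  hits=0
  hits=4, val=25
  hits=5, val=12
  hits=9, val=29
  hits=13, val=36
  hits=14, val=5
  hits=15, val=1
  hits=19, val=36
  hits=20, val=18
  hits=24, val=30
  hits=25, val=15

Final answer: 25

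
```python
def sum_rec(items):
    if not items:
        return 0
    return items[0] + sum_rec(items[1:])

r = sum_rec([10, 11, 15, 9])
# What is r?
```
Call trace:
sum_rec(items=[10, 11, 15, 9])
  sum_rec(items=[11, 15, 9])
    sum_rec(items=[15, 9])
      sum_rec(items=[9])
        sum_rec(items=[])
        -> return 0
      -> return 9
    -> return 24
  -> return 35
-> return 45

Final answer: 45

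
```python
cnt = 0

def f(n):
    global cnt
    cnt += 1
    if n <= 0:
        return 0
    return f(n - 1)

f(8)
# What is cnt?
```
Call trace:
f(n=8)
  f(n=7)
    f(n=6)
      f(n=5)
        f(n=4)
          f(n=3)
            f(n=2)
              f(n=1)
                f(n=0)
                -> return 0
              -> return 0
            -> return 0
          -> return 0
        -> return 0
      -> return 0
    -> return 0
  -> return 0
-> return 0

cnt is incremented once per call. f is entered once for each n = 8, 7, 6, 5, 4, 3, 2, 1, 0 (the n <= 0 call returns without recursing), i.e. 8 + 1 calls.
cnt = 9

Final answer: 9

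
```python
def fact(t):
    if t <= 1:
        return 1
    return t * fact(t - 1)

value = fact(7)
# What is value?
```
Call trace:
fact(t=7)
  fact(t=6)
    fact(t=5)
      fact(t=4)
        fact(t=3)
          fact(t=2)
            fact(t=1)
            -> return 1
          -> return 2
        -> return 6
      -> return 24
    -> return 120
  -> return 720
-> return 5040

Final answer: 5040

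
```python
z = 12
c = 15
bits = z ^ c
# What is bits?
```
Trace:
  z=12
  z=12, c=15
  z=12, c=15, bits=3

Final answer: 3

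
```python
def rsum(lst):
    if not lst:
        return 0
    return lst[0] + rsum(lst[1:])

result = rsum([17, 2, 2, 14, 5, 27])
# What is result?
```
Call trace:
rsum(lst=[17, 2, 2, 14, 5, 27])
  rsum(lst=[2, 2, 14, 5, 27])
    rsum(lst=[2, 14, 5, 27])
      rsum(lst=[14, 5, 27])
        rsum(lst=[5, 27])
          rsum(lst=[27])
            rsum(lst=[])
            -> return 0
          -> return 27
        -> return 32
      -> return 46
    -> return 48
  -> return 50
-> return 67

Final answer: 67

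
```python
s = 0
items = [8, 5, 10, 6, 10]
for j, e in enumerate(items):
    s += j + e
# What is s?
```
Trace:
  s=0
  s=8, j=0, e=8
  s=14, j=1, e=5
  s=26, j=2, e=10
  s=35, j=3, e=6
  s=49, j=4, e=10

Final answer: 49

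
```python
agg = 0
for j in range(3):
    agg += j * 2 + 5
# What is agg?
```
Trace:
  agg=0
  agg=5, j=0
  agg=12, j=1
  agg=21, j=2

Final answer: 21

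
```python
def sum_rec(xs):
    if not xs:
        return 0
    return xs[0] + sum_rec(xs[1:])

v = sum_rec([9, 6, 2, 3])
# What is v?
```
Call trace:
sum_rec(xs=[9, 6, 2, 3])
  sum_rec(xs=[6, 2, 3])
    sum_rec(xs=[2, 3])
      sum_rec(xs=[3])
        sum_rec(xs=[])
        -> return 0
      -> return 3
    -> return 5
  -> return 11
-> return 20

Final answer: 20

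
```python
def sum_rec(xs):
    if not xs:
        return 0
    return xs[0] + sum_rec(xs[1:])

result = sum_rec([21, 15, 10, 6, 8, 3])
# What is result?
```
Call trace:
sum_rec(xs=[21, 15, 10, 6, 8, 3])
  sum_rec(xs=[15, 10, 6, 8, 3])
    sum_rec(xs=[10, 6, 8, 3])
      sum_rec(xs=[6, 8, 3])
        sum_rec(xs=[8, 3])
          sum_rec(xs=[3])
            sum_rec(xs=[])
            -> return 0
          -> return 3
        -> return 11
      -> return 17
    -> return 27
  -> return 42
-> return 63

Final answer: 63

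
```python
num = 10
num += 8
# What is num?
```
Trace:
  num=10
  num=18

Final answer: 18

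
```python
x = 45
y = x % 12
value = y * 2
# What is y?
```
Trace:
  x=45
  x=45, y=9
  x=45, y=9, value=18

Final answer: 9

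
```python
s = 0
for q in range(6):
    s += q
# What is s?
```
Trace:
  s=0
  s=0, q=0
  s=1, q=1
  s=3, q=2
  s=6, q=3
  s=10, q=4
  s=15, q=5

Final answer: 15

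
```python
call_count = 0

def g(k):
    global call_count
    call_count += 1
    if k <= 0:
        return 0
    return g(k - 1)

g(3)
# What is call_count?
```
Call trace:
g(k=3)
  g(k=2)
    g(k=1)
      g(k=0)
      -> return 0
    -> return 0
  -> return 0
-> return 0

call_count is incremented once per call. g is entered once for each k = 3, 2, 1, 0 (the k <= 0 call returns without recursing), i.e. 3 + 1 calls.
call_count = 4

Final answer: 4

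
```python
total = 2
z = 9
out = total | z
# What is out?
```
Trace:
  total=2
  total=2, z=9
  total=2, z=9, out=11

Final answer: 11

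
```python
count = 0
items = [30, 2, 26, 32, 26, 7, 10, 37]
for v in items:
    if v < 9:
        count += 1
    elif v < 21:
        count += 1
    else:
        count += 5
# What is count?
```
Trace:
  count=0
  count=5, v=30
  count=6, v=2
  count=11, v=26
  count=16, v=32
  count=21, v=26
  count=22, v=7
  count=23, v=10
  count=28, v=37

Final answer: 28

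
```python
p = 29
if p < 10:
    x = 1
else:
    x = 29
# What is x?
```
Trace:
  p=29
  p=29, x=29

Final answer: 29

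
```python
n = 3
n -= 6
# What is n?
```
Trace:
  n=3
  n=-3

Final answer: -3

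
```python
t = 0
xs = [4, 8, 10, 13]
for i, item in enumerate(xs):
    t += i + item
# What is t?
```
Trace:
  t=0
  t=4, i=0, item=4
  t=13, i=1, item=8
  t=25, i=2, item=10
  t=41, i=3, item=13

Final answer: 41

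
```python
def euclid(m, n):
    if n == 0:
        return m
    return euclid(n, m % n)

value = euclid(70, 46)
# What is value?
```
Call trace:
euclid(m=70, n=46)
  euclid(m=46, n=24)
    euclid(m=24, n=22)
      euclid(m=22, n=2)
        euclid(m=2, n=0)
        -> return 2
      -> return 2
    -> return 2
  -> return 2
-> return 2

Final answer: 2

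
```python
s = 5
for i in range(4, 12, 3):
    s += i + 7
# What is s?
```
Trace:
  s=5
  s=16, i=4
  s=30, i=7
  s=47, i=10

Final answer: 47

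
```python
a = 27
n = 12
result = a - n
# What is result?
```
Trace:
  a=27
  a=27, n=12
  a=27, n=12, result=15

Final answer: 15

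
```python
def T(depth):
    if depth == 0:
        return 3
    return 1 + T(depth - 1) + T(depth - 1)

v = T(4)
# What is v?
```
Call trace (a repeated sub-call is expanded the first time; later identical calls just restate its return value):
T(depth=4)
  T(depth=3)
    T(depth=2)
      T(depth=1)
        T(depth=0)
        -> return 3
        T(depth=0)
        -> return 3
      -> return 7
      T(depth=1) -> return 7  (same call as traced above)
    -> return 15
    T(depth=2) -> return 15  (same call as traced above)
  -> return 31
  T(depth=3) -> return 31  (same call as traced above)
-> return 63

Final answer: 63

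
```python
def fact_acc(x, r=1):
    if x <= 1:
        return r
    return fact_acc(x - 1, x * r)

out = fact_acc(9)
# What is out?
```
Call trace:
fact_acc(x=9, r=1)
  fact_acc(x=8, r=9)
    fact_acc(x=7, r=72)
      fact_acc(x=6, r=504)
        fact_acc(x=5, r=3024)
          fact_acc(x=4, r=15120)
            fact_acc(x=3, r=60480)
              fact_acc(x=2, r=181440)
                fact_acc(x=1, r=362880)
                -> return 362880
              -> return 362880
            -> return 362880
          -> return 362880
        -> return 362880
      -> return 362880
    -> return 362880
  -> return 362880
-> return 362880

Final answer: 362880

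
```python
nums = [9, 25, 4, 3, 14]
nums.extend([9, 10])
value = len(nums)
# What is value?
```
Trace:
  nums=[9, 25, 4, 3, 14]
  nums=[9, 25, 4, 3, 14, 9, 10]
  nums=[9, 25, 4, 3, 14, 9, 10], value=7

Final answer: 7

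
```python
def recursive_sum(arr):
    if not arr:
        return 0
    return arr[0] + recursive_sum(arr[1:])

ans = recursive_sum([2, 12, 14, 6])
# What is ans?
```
Call trace:
recursive_sum(arr=[2, 12, 14, 6])
  recursive_sum(arr=[12, 14, 6])
    recursive_sum(arr=[14, 6])
      recursive_sum(arr=[6])
        recursive_sum(arr=[])
        -> return 0
      -> return 6
    -> return 20
  -> return 32
-> return 34

Final answer: 34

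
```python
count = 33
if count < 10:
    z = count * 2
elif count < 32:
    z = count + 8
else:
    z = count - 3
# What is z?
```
Trace:
  count=33
  count=33, z=30

Final answer: 30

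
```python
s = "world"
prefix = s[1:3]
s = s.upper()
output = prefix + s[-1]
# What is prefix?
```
Trace:
  s='world'
  s='world', prefix='or'
  s='WORLD', prefix='or'
  s='WORLD', prefix='or', output='orD'

Final answer: 'or'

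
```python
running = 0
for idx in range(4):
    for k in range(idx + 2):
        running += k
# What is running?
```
Trace:
  running=0
  running=0, idx=0, k=0
  running=1, idx=0, k=1
  running=1, idx=1, k=0
  running=2, idx=1, k=1
  running=4, idx=1, k=2
  running=4, idx=2, k=0
  running=5, idx=2, k=1
  running=7, idx=2, k=2
  running=10, idx=2, k=3
  running=10, idx=3, k=0
  running=11, idx=3, k=1
  running=13, idx=3, k=2
  running=16, idx=3, k=3
  running=20, idx=3, k=4

Final answer: 20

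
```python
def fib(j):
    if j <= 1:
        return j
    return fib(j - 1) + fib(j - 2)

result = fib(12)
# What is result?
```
Call trace (a repeated sub-call is expanded the first time; later identical calls just restate its return value):
fib(j=12)
  fib(j=11)
    fib(j=10)
      fib(j=9)
        fib(j=8)
          fib(j=7)
            fib(j=6)
              fib(j=5)
                fib(j=4)
                  fib(j=3)
                    fib(j=2)
                      fib(j=1)
                      -> return 1
                      fib(j=0)
                      -> return 0
                    -> return 1
                    fib(j=1)
                    -> return 1
                  -> return 2
                  fib(j=2) -> return 1  (same call as traced above)
                -> return 3
                fib(j=3) -> return 2  (same call as traced above)
              -> return 5
              fib(j=4) -> return 3  (same call as traced above)
            -> return 8
            fib(j=5) -> return 5  (same call as traced above)
          -> return 13
          fib(j=6) -> return 8  (same call as traced above)
        -> return 21
        fib(j=7) -> return 13  (same call as traced above)
      -> return 34
      fib(j=8) -> return 21  (same call as traced above)
    -> return 55
    fib(j=9) -> return 34  (same call as traced above)
  -> return 89
  fib(j=10) -> return 55  (same call as traced above)
-> return 144

Final answer: 144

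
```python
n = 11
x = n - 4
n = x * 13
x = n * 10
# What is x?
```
Trace:
  n=11
  n=11, x=7
  n=91, x=7
  n=91, x=910

Final answer: 910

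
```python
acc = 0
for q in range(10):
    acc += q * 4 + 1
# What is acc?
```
Trace:
  acc=0
  acc=1, q=0
  acc=6, q=1
  acc=15, q=2
  acc=28, q=3
  acc=45, q=4
  acc=66, q=5
  acc=91, q=6
  acc=120, q=7
  acc=153, q=8
  acc=190, q=9

Final answer: 190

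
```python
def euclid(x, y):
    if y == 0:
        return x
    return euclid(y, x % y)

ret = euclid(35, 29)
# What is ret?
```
Call trace:
euclid(x=35, y=29)
  euclid(x=29, y=6)
    euclid(x=6, y=5)
      euclid(x=5, y=1)
        euclid(x=1, y=0)
        -> return 1
      -> return 1
    -> return 1
  -> return 1
-> return 1

Final answer: 1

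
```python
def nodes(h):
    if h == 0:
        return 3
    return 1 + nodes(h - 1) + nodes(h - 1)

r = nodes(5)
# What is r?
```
Call trace (a repeated sub-call is expanded the first time; later identical calls just restate its return value):
nodes(h=5)
  nodes(h=4)
    nodes(h=3)
      nodes(h=2)
        nodes(h=1)
          nodes(h=0)
          -> return 3
          nodes(h=0)
          -> return 3
        -> return 7
        nodes(h=1) -> return 7  (same call as traced above)
      -> return 15
      nodes(h=2) -> return 15  (same call as traced above)
    -> return 31
    nodes(h=3) -> return 31  (same call as traced above)
  -> return 63
  nodes(h=4) -> return 63  (same call as traced above)
-> return 127

Final answer: 127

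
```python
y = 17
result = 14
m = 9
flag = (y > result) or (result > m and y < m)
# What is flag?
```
Trace:
  y=17
  y=17, result=14
  y=17, result=14, m=9
  y=17, result=14, m=9, flag=True

Final answer: True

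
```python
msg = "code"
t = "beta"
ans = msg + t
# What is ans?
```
Trace:
  msg='code'
  msg='code', t='beta'
  msg='code', t='beta', ans='codebeta'

Final answer: 'codebeta'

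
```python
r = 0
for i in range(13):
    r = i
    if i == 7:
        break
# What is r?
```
Trace:
  r=0
  r=0, i=0
  r=1, i=1
  r=2, i=2
  r=3, i=3
  r=4, i=4
  r=5, i=5
  r=6, i=6
  r=7, i=7

Final answer: 7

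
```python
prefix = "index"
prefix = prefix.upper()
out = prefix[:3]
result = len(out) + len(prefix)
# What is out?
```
Trace:
  prefix='index'
  prefix='INDEX'
  prefix='INDEX', out='IND'
  prefix='INDEX', out='IND', result=8

Final answer: 'IND'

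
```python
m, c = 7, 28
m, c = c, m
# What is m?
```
Trace:
  m=7, c=28
  m=28, c=7

Final answer: 28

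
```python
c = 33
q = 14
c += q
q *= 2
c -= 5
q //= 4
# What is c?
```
Trace:
  c=33
  c=33, q=14
  c=47, q=14
  c=47, q=28
  c=42, q=28
  c=42, q=7

Final answer: 42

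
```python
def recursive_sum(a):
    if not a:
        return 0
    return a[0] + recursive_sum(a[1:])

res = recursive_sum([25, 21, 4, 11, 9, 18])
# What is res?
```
Call trace:
recursive_sum(a=[25, 21, 4, 11, 9, 18])
  recursive_sum(a=[21, 4, 11, 9, 18])
    recursive_sum(a=[4, 11, 9, 18])
      recursive_sum(a=[11, 9, 18])
        recursive_sum(a=[9, 18])
          recursive_sum(a=[18])
            recursive_sum(a=[])
            -> return 0
          -> return 18
        -> return 27
      -> return 38
    -> return 42
  -> return 63
-> return 88

Final answer: 88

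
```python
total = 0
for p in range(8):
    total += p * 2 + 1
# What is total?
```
Trace:
  total=0
  total=1, p=0
  total=4, p=1
  total=9, p=2
  total=16, p=3
  total=25, p=4
  total=36, p=5
  total=49, p=6
  total=64, p=7

Final answer: 64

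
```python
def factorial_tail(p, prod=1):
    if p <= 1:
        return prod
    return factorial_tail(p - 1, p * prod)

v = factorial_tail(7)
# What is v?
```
Call trace:
factorial_tail(p=7, prod=1)
  factorial_tail(p=6, prod=7)
    factorial_tail(p=5, prod=42)
      factorial_tail(p=4, prod=210)
        factorial_tail(p=3, prod=840)
          factorial_tail(p=2, prod=2520)
            factorial_tail(p=1, prod=5040)
            -> return 5040
          -> return 5040
        -> return 5040
      -> return 5040
    -> return 5040
  -> return 5040
-> return 5040

Final answer: 5040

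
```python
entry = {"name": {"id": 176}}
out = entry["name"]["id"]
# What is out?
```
Trace:
  entry={'name': {'id': 176}}
  entry={'name': {'id': 176}}, out=176

Final answer: 176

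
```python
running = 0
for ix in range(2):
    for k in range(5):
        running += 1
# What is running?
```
Trace:
  running=0
  running=1, ix=0, k=0
  running=2, ix=0, k=1
  running=3, ix=0, k=2
  running=4, ix=0, k=3
  running=5, ix=0, k=4
  running=6, ix=1, k=0
  running=7, ix=1, k=1
  running=8, ix=1, k=2
  running=9, ix=1, k=3
  running=10, ix=1, k=4

Final answer: 10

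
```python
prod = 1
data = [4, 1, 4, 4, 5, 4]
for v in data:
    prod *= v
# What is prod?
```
Trace:
  prod=1
  prod=4, v=4
  prod=4, v=1
  prod=16, v=4
  prod=64, v=4
  prod=320, v=5
  prod=1280, v=4

Final answer: 1280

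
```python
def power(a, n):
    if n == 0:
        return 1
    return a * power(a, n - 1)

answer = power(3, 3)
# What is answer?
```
Call trace:
power(a=3, n=3)
  power(a=3, n=2)
    power(a=3, n=1)
      power(a=3, n=0)
      -> return 1
    -> return 3
  -> return 9
-> return 27

Final answer: 27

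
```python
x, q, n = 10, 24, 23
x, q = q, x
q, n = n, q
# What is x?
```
Trace:
  x=10, q=24, n=23
  x=24, q=10, n=23
  x=24, q=23, n=10

Final answer: 24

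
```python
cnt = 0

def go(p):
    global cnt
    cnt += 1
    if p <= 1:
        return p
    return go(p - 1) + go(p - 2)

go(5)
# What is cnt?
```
Call trace (a repeated sub-call is expanded the first time; later identical calls just restate its return value):
go(p=5)
  go(p=4)
    go(p=3)
      go(p=2)
        go(p=1)
        -> return 1
        go(p=0)
        -> return 0
      -> return 1
      go(p=1)
      -> return 1
    -> return 2
    go(p=2) -> return 1  (same call as traced above)
  -> return 3
  go(p=3) -> return 2  (same call as traced above)
-> return 5

cnt is incremented once per call, so count the calls in each subtree. Let C(p) = number of calls made by go(p).
C(0) = C(1) = 1 (base case, no recursion); C(p) = 1 + C(p - 1) + C(p - 2) otherwise.
C(2) = 1 + C(1) + C(0) = 1 + 1 + 1 = 3
C(3) = 1 + C(2) + C(1) = 1 + 3 + 1 = 5
C(4) = 1 + C(3) + C(2) = 1 + 5 + 3 = 9
C(5) = 1 + C(4) + C(3) = 1 + 9 + 5 = 15
cnt = C(5) = 15

Final answer: 15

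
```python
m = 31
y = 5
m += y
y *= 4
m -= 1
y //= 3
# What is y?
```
Trace:
  m=31
  m=31, y=5
  m=36, y=5
  m=36, y=20
  m=35, y=20
  m=35, y=6

Final answer: 6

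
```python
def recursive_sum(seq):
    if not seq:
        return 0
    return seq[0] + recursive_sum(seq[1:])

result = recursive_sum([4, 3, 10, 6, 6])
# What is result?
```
Call trace:
recursive_sum(seq=[4, 3, 10, 6, 6])
  recursive_sum(seq=[3, 10, 6, 6])
    recursive_sum(seq=[10, 6, 6])
      recursive_sum(seq=[6, 6])
        recursive_sum(seq=[6])
          recursive_sum(seq=[])
          -> return 0
        -> return 6
      -> return 12
    -> return 22
  -> return 25
-> return 29

Final answer: 29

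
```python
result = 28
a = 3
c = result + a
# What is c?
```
Trace:
  result=28
  result=28, a=3
  result=28, a=3, c=31

Final answer: 31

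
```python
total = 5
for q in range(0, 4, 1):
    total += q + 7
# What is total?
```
Trace:
  total=5
  total=12, q=0
  total=20, q=1
  total=29, q=2
  total=39, q=3

Final answer: 39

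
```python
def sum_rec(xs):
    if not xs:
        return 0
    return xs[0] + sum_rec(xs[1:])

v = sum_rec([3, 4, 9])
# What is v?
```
Call trace:
sum_rec(xs=[3, 4, 9])
  sum_rec(xs=[4, 9])
    sum_rec(xs=[9])
      sum_rec(xs=[])
      -> return 0
    -> return 9
  -> return 13
-> return 16

Final answer: 16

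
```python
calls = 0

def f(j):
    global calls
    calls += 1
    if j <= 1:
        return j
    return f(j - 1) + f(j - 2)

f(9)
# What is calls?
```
Call trace (a repeated sub-call is expanded the first time; later identical calls just restate its return value):
f(j=9)
  f(j=8)
    f(j=7)
      f(j=6)
        f(j=5)
          f(j=4)
            f(j=3)
              f(j=2)
                f(j=1)
                -> return 1
                f(j=0)
                -> return 0
              -> return 1
              f(j=1)
              -> return 1
            -> return 2
            f(j=2) -> return 1  (same call as traced above)
          -> return 3
          f(j=3) -> return 2  (same call as traced above)
        -> return 5
        f(j=4) -> return 3  (same call as traced above)
      -> return 8
      f(j=5) -> return 5  (same call as traced above)
    -> return 13
    f(j=6) -> return 8  (same call as traced above)
  -> return 21
  f(j=7) -> return 13  (same call as traced above)
-> return 34

calls is incremented once per call, so count the calls in each subtree. Let C(j) = number of calls made by f(j).
C(0) = C(1) = 1 (base case, no recursion); C(j) = 1 + C(j - 1) + C(j - 2) otherwise.
C(2) = 1 + C(1) + C(0) = 1 + 1 + 1 = 3
C(3) = 1 + C(2) + C(1) = 1 + 3 + 1 = 5
C(4) = 1 + C(3) + C(2) = 1 + 5 + 3 = 9
C(5) = 1 + C(4) + C(3) = 1 + 9 + 5 = 15
C(6) = 1 + C(5) + C(4) = 1 + 15 + 9 = 25
C(7) = 1 + C(6) + C(5) = 1 + 25 + 15 = 41
C(8) = 1 + C(7) + C(6) = 1 + 41 + 25 = 67
C(9) = 1 + C(8) + C(7) = 1 + 67 + 41 = 109
calls = C(9) = 109

Final answer: 109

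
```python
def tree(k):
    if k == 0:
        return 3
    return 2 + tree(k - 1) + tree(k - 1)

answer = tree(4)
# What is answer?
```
Call trace (a repeated sub-call is expanded the first time; later identical calls just restate its return value):
tree(k=4)
  tree(k=3)
    tree(k=2)
      tree(k=1)
        tree(k=0)
        -> return 3
        tree(k=0)
        -> return 3
      -> return 8
      tree(k=1) -> return 8  (same call as traced above)
    -> return 18
    tree(k=2) -> return 18  (same call as traced above)
  -> return 38
  tree(k=3) -> return 38  (same call as traced above)
-> return 78

Final answer: 78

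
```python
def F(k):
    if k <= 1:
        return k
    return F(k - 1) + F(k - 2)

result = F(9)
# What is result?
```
Call trace (a repeated sub-call is expanded the first time; later identical calls just restate its return value):
F(k=9)
  F(k=8)
    F(k=7)
      F(k=6)
        F(k=5)
          F(k=4)
            F(k=3)
              F(k=2)
                F(k=1)
                -> return 1
                F(k=0)
                -> return 0
              -> return 1
              F(k=1)
              -> return 1
            -> return 2
            F(k=2) -> return 1  (same call as traced above)
          -> return 3
          F(k=3) -> return 2  (same call as traced above)
        -> return 5
        F(k=4) -> return 3  (same call as traced above)
      -> return 8
      F(k=5) -> return 5  (same call as traced above)
    -> return 13
    F(k=6) -> return 8  (same call as traced above)
  -> return 21
  F(k=7) -> return 13  (same call as traced above)
-> return 34

Final answer: 34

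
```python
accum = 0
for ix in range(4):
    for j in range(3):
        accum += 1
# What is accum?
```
Trace:
  accum=0
  accum=1, ix=0, j=0
  accum=2, ix=0, j=1
  accum=3, ix=0, j=2
  accum=4, ix=1, j=0
  accum=5, ix=1, j=1
  accum=6, ix=1, j=2
  accum=7, ix=2, j=0
  accum=8, ix=2, j=1
  accum=9, ix=2, j=2
  accum=10, ix=3, j=0
  accum=11, ix=3, j=1
  accum=12, ix=3, j=2

Final answer: 12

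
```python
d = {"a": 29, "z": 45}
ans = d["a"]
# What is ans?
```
Trace:
  d={'a': 29, 'z': 45}
  d={'a': 29, 'z': 45}, ans=29

Final answer: 29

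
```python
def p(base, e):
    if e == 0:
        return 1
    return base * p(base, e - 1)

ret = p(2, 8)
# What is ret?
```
Call trace:
p(base=2, e=8)
  p(base=2, e=7)
    p(base=2, e=6)
      p(base=2, e=5)
        p(base=2, e=4)
          p(base=2, e=3)
            p(base=2, e=2)
              p(base=2, e=1)
                p(base=2, e=0)
                -> return 1
              -> return 2
            -> return 4
          -> return 8
        -> return 16
      -> return 32
    -> return 64
  -> return 128
-> return 256

Final answer: 256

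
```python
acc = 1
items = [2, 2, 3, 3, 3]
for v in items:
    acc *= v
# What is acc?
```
Trace:
  acc=1
  acc=2, v=2
  acc=4, v=2
  acc=12, v=3
  acc=36, v=3
  acc=108, v=3

Final answer: 108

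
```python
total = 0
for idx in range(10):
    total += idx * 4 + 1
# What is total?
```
Trace:
  total=0
  total=1, idx=0
  total=6, idx=1
  total=15, idx=2
  total=28, idx=3
  total=45, idx=4
  total=66, idx=5
  total=91, idx=6
  total=120, idx=7
  total=153, idx=8
  total=190, idx=9

Final answer: 190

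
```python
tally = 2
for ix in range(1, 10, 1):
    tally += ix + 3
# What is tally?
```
Trace:
  tally=2
  tally=6, ix=1
  tally=11, ix=2
  tally=17, ix=3
  tally=24, ix=4
  tally=32, ix=5
  tally=41, ix=6
  tally=51, ix=7
  tally=62, ix=8
  tally=74, ix=9

Final answer: 74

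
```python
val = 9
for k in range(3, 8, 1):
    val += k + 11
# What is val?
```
Trace:
  val=9
  val=23, k=3
  val=38, k=4
  val=54, k=5
  val=71, k=6
  val=89, k=7

Final answer: 89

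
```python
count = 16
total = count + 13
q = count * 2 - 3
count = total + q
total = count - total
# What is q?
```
Trace:
  count=16
  count=16, total=29
  count=16, total=29, q=29
  count=58, total=29, q=29
  count=58, total=29, q=29

Final answer: 29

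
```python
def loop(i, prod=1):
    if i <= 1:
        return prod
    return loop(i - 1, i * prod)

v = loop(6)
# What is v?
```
Call trace:
loop(i=6, prod=1)
  loop(i=5, prod=6)
    loop(i=4, prod=30)
      loop(i=3, prod=120)
        loop(i=2, prod=360)
          loop(i=1, prod=720)
          -> return 720
        -> return 720
      -> return 720
    -> return 720
  -> return 720
-> return 720

Final answer: 720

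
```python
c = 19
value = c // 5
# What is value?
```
Trace:
  c=19
  c=19, value=3

Final answer: 3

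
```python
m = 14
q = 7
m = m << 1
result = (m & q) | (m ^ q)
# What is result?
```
Trace:
  m=14
  m=14, q=7
  m=28, q=7
  m=28, q=7, result=31

Final answer: 31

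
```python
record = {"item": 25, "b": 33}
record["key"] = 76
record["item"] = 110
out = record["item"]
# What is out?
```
Trace:
  record={'item': 25, 'b': 33}
  record={'item': 25, 'b': 33, 'key': 76}
  record={'item': 110, 'b': 33, 'key': 76}
  record={'item': 110, 'b': 33, 'key': 76}, out=110

Final answer: 110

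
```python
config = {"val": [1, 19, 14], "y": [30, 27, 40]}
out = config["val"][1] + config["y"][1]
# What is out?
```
Trace:
  config={'val': [1, 19, 14], 'y': [30, 27, 40]}
  config={'val': [1, 19, 14], 'y': [30, 27, 40]}, out=46

Final answer: 46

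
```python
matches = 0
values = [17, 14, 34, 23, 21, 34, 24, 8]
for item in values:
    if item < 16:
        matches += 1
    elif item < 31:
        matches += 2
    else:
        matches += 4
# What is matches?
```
Trace:
  matches=0
  matches=2, item=17
  matches=3, item=14
  matches=7, item=34
  matches=9, item=23
  matches=11, item=21
  matches=15, item=34
  matches=17, item=24
  matches=18, item=8

Final answer: 18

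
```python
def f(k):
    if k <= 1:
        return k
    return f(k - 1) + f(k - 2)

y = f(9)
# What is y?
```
Call trace (a repeated sub-call is expanded the first time; later identical calls just restate its return value):
f(k=9)
  f(k=8)
    f(k=7)
      f(k=6)
        f(k=5)
          f(k=4)
            f(k=3)
              f(k=2)
                f(k=1)
                -> return 1
                f(k=0)
                -> return 0
              -> return 1
              f(k=1)
              -> return 1
            -> return 2
            f(k=2) -> return 1  (same call as traced above)
          -> return 3
          f(k=3) -> return 2  (same call as traced above)
        -> return 5
        f(k=4) -> return 3  (same call as traced above)
      -> return 8
      f(k=5) -> return 5  (same call as traced above)
    -> return 13
    f(k=6) -> return 8  (same call as traced above)
  -> return 21
  f(k=7) -> return 13  (same call as traced above)
-> return 34

Final answer: 34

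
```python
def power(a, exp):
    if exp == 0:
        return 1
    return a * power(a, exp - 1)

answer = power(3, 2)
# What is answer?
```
Call trace:
power(a=3, exp=2)
  power(a=3, exp=1)
    power(a=3, exp=0)
    -> return 1
  -> return 3
-> return 9

Final answer: 9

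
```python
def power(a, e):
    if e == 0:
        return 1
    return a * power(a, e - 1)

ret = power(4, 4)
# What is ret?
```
Call trace:
power(a=4, e=4)
  power(a=4, e=3)
    power(a=4, e=2)
      power(a=4, e=1)
        power(a=4, e=0)
        -> return 1
      -> return 4
    -> return 16
  -> return 64
-> return 256

Final answer: 256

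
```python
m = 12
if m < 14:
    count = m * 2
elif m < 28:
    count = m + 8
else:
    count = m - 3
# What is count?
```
Trace:
  m=12
  m=12, count=24

Final answer: 24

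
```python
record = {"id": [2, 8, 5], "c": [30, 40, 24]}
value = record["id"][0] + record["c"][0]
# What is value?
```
Trace:
  record={'id': [2, 8, 5], 'c': [30, 40, 24]}
  record={'id': [2, 8, 5], 'c': [30, 40, 24]}, value=32

Final answer: 32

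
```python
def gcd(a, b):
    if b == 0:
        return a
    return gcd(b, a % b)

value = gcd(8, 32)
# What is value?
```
Call trace:
gcd(a=8, b=32)
  gcd(a=32, b=8)
    gcd(a=8, b=0)
    -> return 8
  -> return 8
-> return 8

Final answer: 8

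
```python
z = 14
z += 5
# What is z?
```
Trace:
  z=14
  z=19

Final answer: 19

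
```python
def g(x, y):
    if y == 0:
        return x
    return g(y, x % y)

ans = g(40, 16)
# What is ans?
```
Call trace:
g(x=40, y=16)
  g(x=16, y=8)
    g(x=8, y=0)
    -> return 8
  -> return 8
-> return 8

Final answer: 8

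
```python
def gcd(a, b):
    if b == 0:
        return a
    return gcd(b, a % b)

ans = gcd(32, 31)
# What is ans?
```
Call trace:
gcd(a=32, b=31)
  gcd(a=31, b=1)
    gcd(a=1, b=0)
    -> return 1
  -> return 1
-> return 1

Final answer: 1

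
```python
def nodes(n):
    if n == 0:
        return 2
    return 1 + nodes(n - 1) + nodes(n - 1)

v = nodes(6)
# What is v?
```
Call trace (a repeated sub-call is expanded the first time; later identical calls just restate its return value):
nodes(n=6)
  nodes(n=5)
    nodes(n=4)
      nodes(n=3)
        nodes(n=2)
          nodes(n=1)
            nodes(n=0)
            -> return 2
            nodes(n=0)
            -> return 2
          -> return 5
          nodes(n=1) -> return 5  (same call as traced above)
        -> return 11
        nodes(n=2) -> return 11  (same call as traced above)
      -> return 23
      nodes(n=3) -> return 23  (same call as traced above)
    -> return 47
    nodes(n=4) -> return 47  (same call as traced above)
  -> return 95
  nodes(n=5) -> return 95  (same call as traced above)
-> return 191

Final answer: 191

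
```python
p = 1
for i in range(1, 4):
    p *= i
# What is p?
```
Trace:
  p=1
  p=1, i=1
  p=2, i=2
  p=6, i=3

Final answer: 6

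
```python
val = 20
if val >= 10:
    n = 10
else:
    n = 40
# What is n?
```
Trace:
  val=20
  val=20, n=10

Final answer: 10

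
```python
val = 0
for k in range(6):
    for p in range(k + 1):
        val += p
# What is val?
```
Trace:
  val=0
  val=0, k=0, p=0
  val=0, k=1, p=0
  val=1, k=1, p=1
  val=1, k=2, p=0
  val=2, k=2, p=1
  val=4, k=2, p=2
  val=4, k=3, p=0
  val=5, k=3, p=1
  val=7, k=3, p=2
  val=10, k=3, p=3
  val=10, k=4, p=0
  val=11, k=4, p=1
  val=13, k=4, p=2
  val=16, k=4, p=3
  val=20, k=4, p=4
  val=20, k=5, p=0
  val=21, k=5, p=1
  val=23, k=5, p=2
  val=26, k=5, p=3
  val=30, k=5, p=4
  val=35, k=5, p=5

Final answer: 35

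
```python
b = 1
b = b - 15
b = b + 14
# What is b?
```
Trace:
  b=1
  b=-14
  b=0

Final answer: 0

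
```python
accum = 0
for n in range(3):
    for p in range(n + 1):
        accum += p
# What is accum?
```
Trace:
  accum=0
  accum=0, n=0, p=0
  accum=0, n=1, p=0
  accum=1, n=1, p=1
  accum=1, n=2, p=0
  accum=2, n=2, p=1
  accum=4, n=2, p=2

Final answer: 4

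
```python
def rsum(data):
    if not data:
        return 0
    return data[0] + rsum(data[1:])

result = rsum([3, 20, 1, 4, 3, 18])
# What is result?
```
Call trace:
rsum(data=[3, 20, 1, 4, 3, 18])
  rsum(data=[20, 1, 4, 3, 18])
    rsum(data=[1, 4, 3, 18])
      rsum(data=[4, 3, 18])
        rsum(data=[3, 18])
          rsum(data=[18])
            rsum(data=[])
            -> return 0
          -> return 18
        -> return 21
      -> return 25
    -> return 26
  -> return 46
-> return 49

Final answer: 49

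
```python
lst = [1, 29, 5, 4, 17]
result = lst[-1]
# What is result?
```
Trace:
  lst=[1, 29, 5, 4, 17]
  lst=[1, 29, 5, 4, 17], result=17

Final answer: 17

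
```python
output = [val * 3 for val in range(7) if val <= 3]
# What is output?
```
Trace:
  val=0
  val=1
  val=2
  val=3
  val=4
  val=5
  val=6
  output=[0, 3, 6, 9]

Final answer: [0, 3, 6, 9]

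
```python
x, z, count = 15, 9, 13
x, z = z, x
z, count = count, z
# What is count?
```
Trace:
  x=15, z=9, count=13
  x=9, z=15, count=13
  x=9, z=13, count=15

Final answer: 15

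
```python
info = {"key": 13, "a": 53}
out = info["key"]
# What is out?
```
Trace:
  info={'key': 13, 'a': 53}
  info={'key': 13, 'a': 53}, out=13

Final answer: 13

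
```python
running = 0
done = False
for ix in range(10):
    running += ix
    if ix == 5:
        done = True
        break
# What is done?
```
Trace:
  running=0
  running=0, done=False
  running=0, done=False, ix=0
  running=1, done=False, ix=1
  running=3, done=False, ix=2
  running=6, done=False, ix=3
  running=10, done=False, ix=4
  running=15, done=True, ix=5

Final answer: True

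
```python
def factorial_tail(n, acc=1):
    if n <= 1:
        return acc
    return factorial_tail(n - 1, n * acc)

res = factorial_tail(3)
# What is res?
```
Call trace:
factorial_tail(n=3, acc=1)
  factorial_tail(n=2, acc=3)
    factorial_tail(n=1, acc=6)
    -> return 6
  -> return 6
-> return 6

Final answer: 6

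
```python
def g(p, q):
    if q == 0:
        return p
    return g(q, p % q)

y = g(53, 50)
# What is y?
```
Call trace:
g(p=53, q=50)
  g(p=50, q=3)
    g(p=3, q=2)
      g(p=2, q=1)
        g(p=1, q=0)
        -> return 1
      -> return 1
    -> return 1
  -> return 1
-> return 1

Final answer: 1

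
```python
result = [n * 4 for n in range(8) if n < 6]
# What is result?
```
Trace:
  n=0
  n=1
  n=2
  n=3
  n=4
  n=5
  n=6
  n=7
  result=[0, 4, 8, 12, 16, 20]

Final answer: [0, 4, 8, 12, 16, 20]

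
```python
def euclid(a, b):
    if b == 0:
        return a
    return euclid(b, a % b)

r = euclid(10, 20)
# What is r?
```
Call trace:
euclid(a=10, b=20)
  euclid(a=20, b=10)
    euclid(a=10, b=0)
    -> return 10
  -> return 10
-> return 10

Final answer: 10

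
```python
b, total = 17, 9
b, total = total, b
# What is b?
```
Trace:
  b=17, total=9
  b=9, total=17

Final answer: 9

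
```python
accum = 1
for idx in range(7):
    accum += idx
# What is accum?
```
Trace:
  accum=1
  accum=1, idx=0
  accum=2, idx=1
  accum=4, idx=2
  accum=7, idx=3
  accum=11, idx=4
  accum=16, idx=5
  accum=22, idx=6

Final answer: 22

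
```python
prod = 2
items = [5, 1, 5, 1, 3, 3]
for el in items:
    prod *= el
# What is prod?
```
Trace:
  prod=2
  prod=10, el=5
  prod=10, el=1
  prod=50, el=5
  prod=50, el=1
  prod=150, el=3
  prod=450, el=3

Final answer: 450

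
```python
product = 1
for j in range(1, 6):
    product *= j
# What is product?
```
Trace:
  product=1
  product=1, j=1
  product=2, j=2
  product=6, j=3
  product=24, j=4
  product=120, j=5

Final answer: 120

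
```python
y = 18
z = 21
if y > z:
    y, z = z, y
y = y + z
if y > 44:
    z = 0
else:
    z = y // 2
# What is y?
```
Trace:
  y=18
  y=18, z=21
  y=18, z=21
  y=39, z=21
  y=39, z=19

Final answer: 39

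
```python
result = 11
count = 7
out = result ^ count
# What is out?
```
Trace:
  result=11
  result=11, count=7
  result=11, count=7, out=12

Final answer: 12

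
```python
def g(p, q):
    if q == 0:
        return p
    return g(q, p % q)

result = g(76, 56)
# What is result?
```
Call trace:
g(p=76, q=56)
  g(p=56, q=20)
    g(p=20, q=16)
      g(p=16, q=4)
        g(p=4, q=0)
        -> return 4
      -> return 4
    -> return 4
  -> return 4
-> return 4

Final answer: 4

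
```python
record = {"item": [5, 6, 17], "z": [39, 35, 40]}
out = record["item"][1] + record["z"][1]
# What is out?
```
Trace:
  record={'item': [5, 6, 17], 'z': [39, 35, 40]}
  record={'item': [5, 6, 17], 'z': [39, 35, 40]}, out=41

Final answer: 41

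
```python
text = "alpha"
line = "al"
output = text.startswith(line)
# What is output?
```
Trace:
  text='alpha'
  text='alpha', line='al'
  text='alpha', line='al', output=True

Final answer: True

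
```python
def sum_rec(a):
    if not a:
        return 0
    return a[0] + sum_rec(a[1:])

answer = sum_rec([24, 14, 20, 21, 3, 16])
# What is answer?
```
Call trace:
sum_rec(a=[24, 14, 20, 21, 3, 16])
  sum_rec(a=[14, 20, 21, 3, 16])
    sum_rec(a=[20, 21, 3, 16])
      sum_rec(a=[21, 3, 16])
        sum_rec(a=[3, 16])
          sum_rec(a=[16])
            sum_rec(a=[])
            -> return 0
          -> return 16
        -> return 19
      -> return 40
    -> return 60
  -> return 74
-> return 98

Final answer: 98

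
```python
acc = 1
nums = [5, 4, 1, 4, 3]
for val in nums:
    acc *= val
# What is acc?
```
Trace:
  acc=1
  acc=5, val=5
  acc=20, val=4
  acc=20, val=1
  acc=80, val=4
  acc=240, val=3

Final answer: 240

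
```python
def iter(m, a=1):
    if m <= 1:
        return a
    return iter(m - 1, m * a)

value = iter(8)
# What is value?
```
Call trace:
iter(m=8, a=1)
  iter(m=7, a=8)
    iter(m=6, a=56)
      iter(m=5, a=336)
        iter(m=4, a=1680)
          iter(m=3, a=6720)
            iter(m=2, a=20160)
              iter(m=1, a=40320)
              -> return 40320
            -> return 40320
          -> return 40320
        -> return 40320
      -> return 40320
    -> return 40320
  -> return 40320
-> return 40320

Final answer: 40320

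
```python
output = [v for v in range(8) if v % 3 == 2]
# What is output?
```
Trace:
  v=0
  v=1
  v=2
  v=3
  v=4
  v=5
  v=6
  v=7
  output=[2, 5]

Final answer: [2, 5]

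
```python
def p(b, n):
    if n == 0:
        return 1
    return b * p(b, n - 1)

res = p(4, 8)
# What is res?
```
Call trace:
p(b=4, n=8)
  p(b=4, n=7)
    p(b=4, n=6)
      p(b=4, n=5)
        p(b=4, n=4)
          p(b=4, n=3)
            p(b=4, n=2)
              p(b=4, n=1)
                p(b=4, n=0)
                -> return 1
              -> return 4
            -> return 16
          -> return 64
        -> return 256
      -> return 1024
    -> return 4096
  -> return 16384
-> return 65536

Final answer: 65536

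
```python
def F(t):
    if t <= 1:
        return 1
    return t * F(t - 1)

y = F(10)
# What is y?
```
Call trace:
F(t=10)
  F(t=9)
    F(t=8)
      F(t=7)
        F(t=6)
          F(t=5)
            F(t=4)
              F(t=3)
                F(t=2)
                  F(t=1)
                  -> return 1
                -> return 2
              -> return 6
            -> return 24
          -> return 120
        -> return 720
      -> return 5040
    -> return 40320
  -> return 362880
-> return 3628800

Final answer: 3628800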